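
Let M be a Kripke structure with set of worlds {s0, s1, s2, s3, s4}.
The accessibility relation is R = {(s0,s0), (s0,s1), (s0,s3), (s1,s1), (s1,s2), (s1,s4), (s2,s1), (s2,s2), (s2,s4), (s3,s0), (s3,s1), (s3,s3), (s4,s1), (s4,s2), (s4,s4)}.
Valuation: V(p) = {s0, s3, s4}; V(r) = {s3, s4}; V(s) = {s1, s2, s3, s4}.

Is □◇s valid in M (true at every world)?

Yes

Let φ = □◇s. Evaluate φ at each world:
  s0 (successors {s0, s1, s3}): φ is true.
  s1 (successors {s1, s2, s4}): φ is true.
  s2 (successors {s1, s2, s4}): φ is true.
  s3 (successors {s0, s1, s3}): φ is true.
  s4 (successors {s1, s2, s4}): φ is true.
For instance, at s4:
  At s4: □◇s requires ◇s at every successor {s1, s2, s4}.
      At s1: ◇s requires s at some successor in {s1, s2, s4}.
        s holds at s1, so ◇s is true at s1.
      At s2: ◇s requires s at some successor in {s1, s2, s4}.
        s holds at s1, so ◇s is true at s2.
      At s4: ◇s requires s at some successor in {s1, s2, s4}.
        s holds at s1, so ◇s is true at s4.
  So □◇s is true at s4.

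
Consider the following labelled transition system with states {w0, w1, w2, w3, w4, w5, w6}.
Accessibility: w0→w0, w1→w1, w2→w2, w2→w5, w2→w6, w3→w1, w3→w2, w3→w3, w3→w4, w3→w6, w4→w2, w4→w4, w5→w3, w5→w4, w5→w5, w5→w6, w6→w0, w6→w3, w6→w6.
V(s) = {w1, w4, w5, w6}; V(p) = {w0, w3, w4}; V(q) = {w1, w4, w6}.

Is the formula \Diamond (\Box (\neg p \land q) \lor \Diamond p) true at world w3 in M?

Yes

At w3: \Diamond (\Box (\neg p \land q) \lor \Diamond p) requires \Box (\neg p \land q) \lor \Diamond p at some successor in {w1, w2, w3, w4, w6}.
  \Box (\neg p \land q) \lor \Diamond p holds at w1, so \Diamond (\Box (\neg p \land q) \lor \Diamond p) is true at w3.
    At w1: \Box (\neg p \land q) is true, \Diamond p is false, so \Box (\neg p \land q) \lor \Diamond p is true.
      At w1: \Box (\neg p \land q) requires \neg p \land q at every successor {w1}.
        At w1: \neg p \land q is true.
      So \Box (\neg p \land q) is true at w1.
      At w1: \Diamond p requires p at some successor in {w1}.
        At w1: p is false.
      So \Diamond p is false at w1.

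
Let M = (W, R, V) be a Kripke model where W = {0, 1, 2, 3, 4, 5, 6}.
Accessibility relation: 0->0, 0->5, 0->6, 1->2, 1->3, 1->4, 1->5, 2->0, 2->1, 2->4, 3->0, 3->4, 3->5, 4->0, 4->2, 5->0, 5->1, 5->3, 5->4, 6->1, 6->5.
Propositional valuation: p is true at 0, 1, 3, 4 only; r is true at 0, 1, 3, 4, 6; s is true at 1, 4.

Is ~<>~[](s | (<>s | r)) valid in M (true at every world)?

Yes

Let φ = ~<>~[](s | (<>s | r)). Evaluate φ at each world:
  0 (successors {0, 5, 6}): φ is true.
  1 (successors {2, 3, 4, 5}): φ is true.
  2 (successors {0, 1, 4}): φ is true.
  3 (successors {0, 4, 5}): φ is true.
  4 (successors {0, 2}): φ is true.
  5 (successors {0, 1, 3, 4}): φ is true.
  6 (successors {1, 5}): φ is true.
For instance, at 6:
  At 6: <>~[](s | (<>s | r)) is false, so ~<>~[](s | (<>s | r)) is true.
    At 6: <>~[](s | (<>s | r)) requires ~[](s | (<>s | r)) at some successor in {1, 5}.
      At 1: ~[](s | (<>s | r)) is false.
      At 5: ~[](s | (<>s | r)) is false.
    So <>~[](s | (<>s | r)) is false at 6.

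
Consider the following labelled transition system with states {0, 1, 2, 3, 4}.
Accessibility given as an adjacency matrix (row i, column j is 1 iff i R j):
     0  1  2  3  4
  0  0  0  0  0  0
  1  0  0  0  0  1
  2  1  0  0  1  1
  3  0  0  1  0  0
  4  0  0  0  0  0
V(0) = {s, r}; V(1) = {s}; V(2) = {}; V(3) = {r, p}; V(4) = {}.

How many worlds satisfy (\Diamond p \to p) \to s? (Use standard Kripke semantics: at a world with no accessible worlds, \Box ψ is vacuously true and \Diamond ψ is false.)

3

Let φ = (\Diamond p \to p) \to s. Evaluate φ at each world:
  0 (successors ∅): φ is true.
  1 (successors {4}): φ is true.
  2 (successors {0, 3, 4}): φ is true.
  3 (successors {2}): φ is false.
  4 (successors ∅): φ is false.
For instance, at 2:
  At 2: \Diamond p \to p is false, s is false, so (\Diamond p \to p) \to s is true.
    At 2: \Diamond p is true, p is false, so \Diamond p \to p is false.
      At 2: \Diamond p requires p at some successor in {0, 3, 4}.
        p holds at 3, so \Diamond p is true at 2.
Satisfying worlds: {0, 1, 2}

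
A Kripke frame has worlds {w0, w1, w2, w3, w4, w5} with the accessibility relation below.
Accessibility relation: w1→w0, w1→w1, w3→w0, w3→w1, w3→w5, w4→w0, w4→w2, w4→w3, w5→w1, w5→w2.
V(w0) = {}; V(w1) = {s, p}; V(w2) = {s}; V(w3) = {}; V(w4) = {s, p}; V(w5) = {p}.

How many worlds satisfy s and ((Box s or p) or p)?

3

Let φ = s and ((Box s or p) or p). Evaluate φ at each world:
  w0 (successors ∅): φ is false.
  w1 (successors {w0, w1}): φ is true.
  w2 (successors ∅): φ is true.
  w3 (successors {w0, w1, w5}): φ is false.
  w4 (successors {w0, w2, w3}): φ is true.
  w5 (successors {w1, w2}): φ is false.
For instance, at w5:
  At w5: s is false, (Box s or p) or p is true, so s and ((Box s or p) or p) is false.
    At w5: Box s or p is true, p is true, so (Box s or p) or p is true.
      At w5: Box s is true, p is true, so Box s or p is true.
Satisfying worlds: {w1, w2, w4}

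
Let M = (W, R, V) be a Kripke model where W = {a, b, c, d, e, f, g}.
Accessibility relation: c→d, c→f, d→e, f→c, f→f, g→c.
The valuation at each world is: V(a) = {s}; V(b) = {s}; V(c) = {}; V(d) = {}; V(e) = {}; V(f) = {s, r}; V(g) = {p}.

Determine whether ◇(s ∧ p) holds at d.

At d: ◇(s ∧ p) requires s ∧ p at some successor in {e}.
  At e: s ∧ p is false.
So ◇(s ∧ p) is false at d.

No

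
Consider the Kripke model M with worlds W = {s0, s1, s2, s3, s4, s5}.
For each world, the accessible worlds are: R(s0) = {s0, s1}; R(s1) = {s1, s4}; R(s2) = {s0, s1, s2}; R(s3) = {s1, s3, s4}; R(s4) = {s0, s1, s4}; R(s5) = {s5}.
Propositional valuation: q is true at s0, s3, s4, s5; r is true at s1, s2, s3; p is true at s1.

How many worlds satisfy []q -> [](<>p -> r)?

Let φ = []q -> [](<>p -> r). Evaluate φ at each world:
  s0 (successors {s0, s1}): φ is true.
  s1 (successors {s1, s4}): φ is true.
  s2 (successors {s0, s1, s2}): φ is true.
  s3 (successors {s1, s3, s4}): φ is true.
  s4 (successors {s0, s1, s4}): φ is true.
  s5 (successors {s5}): φ is true.
For instance, at s1:
  At s1: []q is false, [](<>p -> r) is false, so []q -> [](<>p -> r) is true.
    At s1: []q requires q at every successor {s1, s4}.
      q fails at s1, so []q is false at s1.
    At s1: [](<>p -> r) requires <>p -> r at every successor {s1, s4}.
      <>p -> r fails at s4, so [](<>p -> r) is false at s1.
Satisfying worlds: {s0, s1, s2, s3, s4, s5}

6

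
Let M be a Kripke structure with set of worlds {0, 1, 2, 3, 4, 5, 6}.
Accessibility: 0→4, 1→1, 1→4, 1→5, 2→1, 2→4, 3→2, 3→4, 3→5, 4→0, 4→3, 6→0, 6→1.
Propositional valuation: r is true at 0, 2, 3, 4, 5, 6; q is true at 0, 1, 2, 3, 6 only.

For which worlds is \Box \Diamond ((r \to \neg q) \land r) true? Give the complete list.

4, 5, 6

Let φ = \Box \Diamond ((r \to \neg q) \land r). Evaluate φ at each world:
  0 (successors {4}): φ is false.
  1 (successors {1, 4, 5}): φ is false.
  2 (successors {1, 4}): φ is false.
  3 (successors {2, 4, 5}): φ is false.
  4 (successors {0, 3}): φ is true.
  5 (successors ∅): φ is true.
  6 (successors {0, 1}): φ is true.
For instance, at 6:
  At 6: \Box \Diamond ((r \to \neg q) \land r) requires \Diamond ((r \to \neg q) \land r) at every successor {0, 1}.
      At 0: \Diamond ((r \to \neg q) \land r) requires (r \to \neg q) \land r at some successor in {4}.
        (r \to \neg q) \land r holds at 4, so \Diamond ((r \to \neg q) \land r) is true at 0.
      At 1: \Diamond ((r \to \neg q) \land r) requires (r \to \neg q) \land r at some successor in {1, 4, 5}.
        (r \to \neg q) \land r holds at 4, so \Diamond ((r \to \neg q) \land r) is true at 1.
  So \Box \Diamond ((r \to \neg q) \land r) is true at 6.
Satisfying worlds: {4, 5, 6}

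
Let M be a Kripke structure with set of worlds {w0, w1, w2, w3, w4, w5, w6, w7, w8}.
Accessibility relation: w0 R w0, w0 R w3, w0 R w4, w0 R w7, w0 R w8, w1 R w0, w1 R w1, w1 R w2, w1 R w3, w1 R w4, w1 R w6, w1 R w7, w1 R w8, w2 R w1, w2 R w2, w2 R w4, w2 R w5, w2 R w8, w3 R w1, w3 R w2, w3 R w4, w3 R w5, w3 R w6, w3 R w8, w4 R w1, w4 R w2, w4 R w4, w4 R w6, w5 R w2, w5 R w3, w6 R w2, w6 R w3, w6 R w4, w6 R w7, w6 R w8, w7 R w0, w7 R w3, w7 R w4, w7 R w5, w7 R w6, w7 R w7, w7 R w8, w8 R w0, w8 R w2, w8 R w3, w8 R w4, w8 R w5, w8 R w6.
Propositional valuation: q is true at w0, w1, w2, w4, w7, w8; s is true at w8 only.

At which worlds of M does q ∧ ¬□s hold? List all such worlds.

Let φ = q ∧ ¬□s. Evaluate φ at each world:
  w0 (successors {w0, w3, w4, w7, w8}): φ is true.
  w1 (successors {w0, w1, w2, w3, w4, w6, w7, w8}): φ is true.
  w2 (successors {w1, w2, w4, w5, w8}): φ is true.
  w3 (successors {w1, w2, w4, w5, w6, w8}): φ is false.
  w4 (successors {w1, w2, w4, w6}): φ is true.
  w5 (successors {w2, w3}): φ is false.
  w6 (successors {w2, w3, w4, w7, w8}): φ is false.
  w7 (successors {w0, w3, w4, w5, w6, w7, w8}): φ is true.
  w8 (successors {w0, w2, w3, w4, w5, w6}): φ is true.
For instance, at w7:
  At w7: q is true, ¬□s is true, so q ∧ ¬□s is true.
    At w7: □s is false, so ¬□s is true.
      At w7: □s requires s at every successor {w0, w3, w4, w5, w6, w7, w8}.
        s fails at w0, so □s is false at w7.
Satisfying worlds: {w0, w1, w2, w4, w7, w8}

w0, w1, w2, w4, w7, w8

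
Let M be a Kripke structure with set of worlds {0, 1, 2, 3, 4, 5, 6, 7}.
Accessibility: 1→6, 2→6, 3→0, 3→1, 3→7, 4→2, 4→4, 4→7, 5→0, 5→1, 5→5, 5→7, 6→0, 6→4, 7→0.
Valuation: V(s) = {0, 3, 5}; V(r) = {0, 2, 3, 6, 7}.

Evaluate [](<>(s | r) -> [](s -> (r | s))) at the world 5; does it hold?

At 5: [](<>(s | r) -> [](s -> (r | s))) requires <>(s | r) -> [](s -> (r | s)) at every successor {0, 1, 5, 7}.
  At 0: <>(s | r) -> [](s -> (r | s)) is true.
  At 1: <>(s | r) -> [](s -> (r | s)) is true.
  At 5: <>(s | r) -> [](s -> (r | s)) is true.
  At 7: <>(s | r) -> [](s -> (r | s)) is true.
So [](<>(s | r) -> [](s -> (r | s))) is true at 5.

Yes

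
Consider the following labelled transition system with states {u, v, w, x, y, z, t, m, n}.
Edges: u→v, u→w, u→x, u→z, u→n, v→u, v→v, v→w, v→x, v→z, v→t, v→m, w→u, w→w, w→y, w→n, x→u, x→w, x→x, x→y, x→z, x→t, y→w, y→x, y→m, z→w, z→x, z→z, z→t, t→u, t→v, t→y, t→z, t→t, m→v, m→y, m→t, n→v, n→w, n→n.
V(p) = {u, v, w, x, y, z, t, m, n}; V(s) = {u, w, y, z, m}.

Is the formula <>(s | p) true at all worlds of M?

Yes

Recall that <>ψ holds at a world iff ψ holds at some accessible world.
Let φ = <>(s | p). Evaluate φ at each world:
  u (successors {v, w, x, z, n}): φ is true.
  v (successors {u, v, w, x, z, t, m}): φ is true.
  w (successors {u, w, y, n}): φ is true.
  x (successors {u, w, x, y, z, t}): φ is true.
  y (successors {w, x, m}): φ is true.
  z (successors {w, x, z, t}): φ is true.
  t (successors {u, v, y, z, t}): φ is true.
  m (successors {v, y, t}): φ is true.
  n (successors {v, w, n}): φ is true.
For instance, at x:
  At x: <>(s | p) requires s | p at some successor in {u, w, x, y, z, t}.
    s | p holds at u, so <>(s | p) is true at x.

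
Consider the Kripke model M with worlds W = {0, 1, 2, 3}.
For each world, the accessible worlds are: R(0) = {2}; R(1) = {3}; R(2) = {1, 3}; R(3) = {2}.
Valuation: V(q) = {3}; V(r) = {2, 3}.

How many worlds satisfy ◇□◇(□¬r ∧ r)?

0

Let φ = ◇□◇(□¬r ∧ r). Evaluate φ at each world:
  0 (successors {2}): φ is false.
  1 (successors {3}): φ is false.
  2 (successors {1, 3}): φ is false.
  3 (successors {2}): φ is false.
For instance, at 2:
  At 2: ◇□◇(□¬r ∧ r) requires □◇(□¬r ∧ r) at some successor in {1, 3}.
    At 1: □◇(□¬r ∧ r) is false.
    At 3: □◇(□¬r ∧ r) is false.
  So ◇□◇(□¬r ∧ r) is false at 2.
Satisfying worlds: none.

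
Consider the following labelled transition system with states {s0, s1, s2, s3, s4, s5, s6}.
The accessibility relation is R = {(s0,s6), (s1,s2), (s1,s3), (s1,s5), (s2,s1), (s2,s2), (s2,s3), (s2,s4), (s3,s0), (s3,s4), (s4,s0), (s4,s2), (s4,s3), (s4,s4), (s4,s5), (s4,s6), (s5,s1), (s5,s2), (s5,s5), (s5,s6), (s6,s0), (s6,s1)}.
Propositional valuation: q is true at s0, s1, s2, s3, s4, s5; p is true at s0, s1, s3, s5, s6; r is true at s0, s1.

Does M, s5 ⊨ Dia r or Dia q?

Recall that Dia ψ holds at a world iff ψ holds at some accessible world.
At s5: Dia r is true, Dia q is true, so Dia r or Dia q is true.
  At s5: Dia r requires r at some successor in {s1, s2, s5, s6}.
    r holds at s1, so Dia r is true at s5.
  At s5: Dia q requires q at some successor in {s1, s2, s5, s6}.
    q holds at s1, so Dia q is true at s5.

Yes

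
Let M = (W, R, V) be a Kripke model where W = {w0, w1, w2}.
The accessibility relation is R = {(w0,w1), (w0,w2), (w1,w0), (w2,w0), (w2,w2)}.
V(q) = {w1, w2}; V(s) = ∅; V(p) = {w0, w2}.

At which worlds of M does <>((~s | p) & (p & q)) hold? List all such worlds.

w0, w2

Let φ = <>((~s | p) & (p & q)). Evaluate φ at each world:
  w0 (successors {w1, w2}): φ is true.
  w1 (successors {w0}): φ is false.
  w2 (successors {w0, w2}): φ is true.
For instance, at w2:
  At w2: <>((~s | p) & (p & q)) requires (~s | p) & (p & q) at some successor in {w0, w2}.
    (~s | p) & (p & q) holds at w2, so <>((~s | p) & (p & q)) is true at w2.
Satisfying worlds: {w0, w2}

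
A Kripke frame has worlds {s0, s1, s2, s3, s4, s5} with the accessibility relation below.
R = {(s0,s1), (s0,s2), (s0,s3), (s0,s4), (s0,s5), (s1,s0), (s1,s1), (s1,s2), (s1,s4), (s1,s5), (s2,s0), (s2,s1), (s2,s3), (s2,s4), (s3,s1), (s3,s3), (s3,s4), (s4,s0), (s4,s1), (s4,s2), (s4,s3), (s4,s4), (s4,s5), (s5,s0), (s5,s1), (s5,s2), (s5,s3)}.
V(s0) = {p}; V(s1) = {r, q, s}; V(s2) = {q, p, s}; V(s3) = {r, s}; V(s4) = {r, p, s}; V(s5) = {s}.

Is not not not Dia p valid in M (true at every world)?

No

Let φ = not not not Dia p. Evaluate φ at each world:
  s0 (successors {s1, s2, s3, s4, s5}): φ is false.
  s1 (successors {s0, s1, s2, s4, s5}): φ is false.
  s2 (successors {s0, s1, s3, s4}): φ is false.
  s3 (successors {s1, s3, s4}): φ is false.
  s4 (successors {s0, s1, s2, s3, s4, s5}): φ is false.
  s5 (successors {s0, s1, s2, s3}): φ is false.
Detail at s0 (counterexample):
  At s0: not not Dia p is true, so not not not Dia p is false.
    At s0: not Dia p is false, so not not Dia p is true.
      At s0: Dia p is true, so not Dia p is false.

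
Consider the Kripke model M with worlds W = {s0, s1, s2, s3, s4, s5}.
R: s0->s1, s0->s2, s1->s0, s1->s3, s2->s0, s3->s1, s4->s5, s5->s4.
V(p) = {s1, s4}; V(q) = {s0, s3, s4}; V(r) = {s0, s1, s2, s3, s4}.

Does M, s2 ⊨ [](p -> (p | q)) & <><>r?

At s2: [](p -> (p | q)) is true, <><>r is true, so [](p -> (p | q)) & <><>r is true.
  At s2: [](p -> (p | q)) requires p -> (p | q) at every successor {s0}.
    At s0: p -> (p | q) is true.
  So [](p -> (p | q)) is true at s2.
  At s2: <><>r requires <>r at some successor in {s0}.
    <>r holds at s0, so <><>r is true at s2.
      At s0: <>r requires r at some successor in {s1, s2}.
        r holds at s1, so <>r is true at s0.

Yes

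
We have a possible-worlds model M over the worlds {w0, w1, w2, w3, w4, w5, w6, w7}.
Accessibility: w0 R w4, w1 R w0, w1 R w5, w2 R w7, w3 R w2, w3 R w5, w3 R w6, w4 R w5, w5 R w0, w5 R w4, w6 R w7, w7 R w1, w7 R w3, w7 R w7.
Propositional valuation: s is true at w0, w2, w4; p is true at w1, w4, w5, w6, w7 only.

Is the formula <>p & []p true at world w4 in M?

At w4: <>p is true, []p is true, so <>p & []p is true.
  At w4: <>p requires p at some successor in {w5}.
    p holds at w5, so <>p is true at w4.
  At w4: []p requires p at every successor {w5}.
    At w5: p is true.
  So []p is true at w4.

Yes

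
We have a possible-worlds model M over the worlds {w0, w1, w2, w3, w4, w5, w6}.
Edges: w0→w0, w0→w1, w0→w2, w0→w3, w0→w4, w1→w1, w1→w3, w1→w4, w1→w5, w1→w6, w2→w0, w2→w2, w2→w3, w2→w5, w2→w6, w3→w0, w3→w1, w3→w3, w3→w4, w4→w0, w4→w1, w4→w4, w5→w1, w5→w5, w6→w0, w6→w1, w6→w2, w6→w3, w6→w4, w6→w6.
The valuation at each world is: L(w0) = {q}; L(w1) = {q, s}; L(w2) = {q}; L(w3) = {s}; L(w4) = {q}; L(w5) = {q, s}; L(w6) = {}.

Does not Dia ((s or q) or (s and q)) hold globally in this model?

Let φ = not Dia ((s or q) or (s and q)). Evaluate φ at each world:
  w0 (successors {w0, w1, w2, w3, w4}): φ is false.
  w1 (successors {w1, w3, w4, w5, w6}): φ is false.
  w2 (successors {w0, w2, w3, w5, w6}): φ is false.
  w3 (successors {w0, w1, w3, w4}): φ is false.
  w4 (successors {w0, w1, w4}): φ is false.
  w5 (successors {w1, w5}): φ is false.
  w6 (successors {w0, w1, w2, w3, w4, w6}): φ is false.
Detail at w0 (counterexample):
  At w0: Dia ((s or q) or (s and q)) is true, so not Dia ((s or q) or (s and q)) is false.
    At w0: Dia ((s or q) or (s and q)) requires (s or q) or (s and q) at some successor in {w0, w1, w2, w3, w4}.
      (s or q) or (s and q) holds at w0, so Dia ((s or q) or (s and q)) is true at w0.

No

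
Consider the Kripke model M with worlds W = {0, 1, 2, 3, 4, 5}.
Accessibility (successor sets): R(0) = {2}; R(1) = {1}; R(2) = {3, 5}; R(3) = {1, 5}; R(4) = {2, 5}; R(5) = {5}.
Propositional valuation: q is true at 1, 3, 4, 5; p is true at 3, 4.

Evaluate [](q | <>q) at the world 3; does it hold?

Yes

Recall that []ψ holds at a world iff ψ holds at every accessible world, and <>ψ holds iff ψ holds at some accessible world.
At 3: [](q | <>q) requires q | <>q at every successor {1, 5}.
    At 1: q is true, <>q is true, so q | <>q is true.
      At 1: <>q requires q at some successor in {1}.
        q holds at 1, so <>q is true at 1.
    At 5: q is true, <>q is true, so q | <>q is true.
      At 5: <>q requires q at some successor in {5}.
        q holds at 5, so <>q is true at 5.
So [](q | <>q) is true at 3.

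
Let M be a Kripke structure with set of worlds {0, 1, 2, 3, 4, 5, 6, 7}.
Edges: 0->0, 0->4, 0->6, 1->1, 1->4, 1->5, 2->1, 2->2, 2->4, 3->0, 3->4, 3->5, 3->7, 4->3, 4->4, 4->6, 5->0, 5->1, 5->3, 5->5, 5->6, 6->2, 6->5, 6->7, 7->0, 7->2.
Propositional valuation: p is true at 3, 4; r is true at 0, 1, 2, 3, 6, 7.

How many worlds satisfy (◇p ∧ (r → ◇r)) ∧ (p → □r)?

Let φ = (◇p ∧ (r → ◇r)) ∧ (p → □r). Evaluate φ at each world:
  0 (successors {0, 4, 6}): φ is true.
  1 (successors {1, 4, 5}): φ is true.
  2 (successors {1, 2, 4}): φ is true.
  3 (successors {0, 4, 5, 7}): φ is false.
  4 (successors {3, 4, 6}): φ is false.
  5 (successors {0, 1, 3, 5, 6}): φ is true.
  6 (successors {2, 5, 7}): φ is false.
  7 (successors {0, 2}): φ is false.
For instance, at 7:
  At 7: ◇p ∧ (r → ◇r) is false, p → □r is true, so (◇p ∧ (r → ◇r)) ∧ (p → □r) is false.
    At 7: ◇p is false, r → ◇r is true, so ◇p ∧ (r → ◇r) is false.
      At 7: ◇p requires p at some successor in {0, 2}.
        At 0: p is false.
        At 2: p is false.
      So ◇p is false at 7.
      At 7: r is true, ◇r is true, so r → ◇r is true.
    At 7: p is false, □r is true, so p → □r is true.
      At 7: □r requires r at every successor {0, 2}.
        At 0: r is true.
        At 2: r is true.
      So □r is true at 7.
Satisfying worlds: {0, 1, 2, 5}

4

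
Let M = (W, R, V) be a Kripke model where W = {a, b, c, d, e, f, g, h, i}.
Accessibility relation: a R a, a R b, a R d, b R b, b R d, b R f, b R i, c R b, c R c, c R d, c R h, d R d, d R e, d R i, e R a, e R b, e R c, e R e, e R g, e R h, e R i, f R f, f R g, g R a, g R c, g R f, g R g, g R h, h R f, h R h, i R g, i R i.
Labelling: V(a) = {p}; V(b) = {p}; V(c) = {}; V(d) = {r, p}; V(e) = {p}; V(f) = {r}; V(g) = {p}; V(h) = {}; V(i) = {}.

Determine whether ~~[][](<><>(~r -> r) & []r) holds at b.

At b: ~[][](<><>(~r -> r) & []r) is true, so ~~[][](<><>(~r -> r) & []r) is false.
  At b: [][](<><>(~r -> r) & []r) is false, so ~[][](<><>(~r -> r) & []r) is true.
    At b: [][](<><>(~r -> r) & []r) requires [](<><>(~r -> r) & []r) at every successor {b, d, f, i}.
      [](<><>(~r -> r) & []r) fails at b, so [][](<><>(~r -> r) & []r) is false at b.

No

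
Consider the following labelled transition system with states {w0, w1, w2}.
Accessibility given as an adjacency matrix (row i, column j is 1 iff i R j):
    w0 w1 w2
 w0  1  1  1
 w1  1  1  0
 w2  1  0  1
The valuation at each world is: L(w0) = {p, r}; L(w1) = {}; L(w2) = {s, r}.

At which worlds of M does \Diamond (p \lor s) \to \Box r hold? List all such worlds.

w2

Recall that \Box ψ holds at a world iff ψ holds at every accessible world, and \Diamond ψ holds iff ψ holds at some accessible world.
Let φ = \Diamond (p \lor s) \to \Box r. Evaluate φ at each world:
  w0 (successors {w0, w1, w2}): φ is false.
  w1 (successors {w0, w1}): φ is false.
  w2 (successors {w0, w2}): φ is true.
For instance, at w1:
  At w1: \Diamond (p \lor s) is true, \Box r is false, so \Diamond (p \lor s) \to \Box r is false.
    At w1: \Diamond (p \lor s) requires p \lor s at some successor in {w0, w1}.
      p \lor s holds at w0, so \Diamond (p \lor s) is true at w1.
    At w1: \Box r requires r at every successor {w0, w1}.
      r fails at w1, so \Box r is false at w1.
Satisfying worlds: {w2}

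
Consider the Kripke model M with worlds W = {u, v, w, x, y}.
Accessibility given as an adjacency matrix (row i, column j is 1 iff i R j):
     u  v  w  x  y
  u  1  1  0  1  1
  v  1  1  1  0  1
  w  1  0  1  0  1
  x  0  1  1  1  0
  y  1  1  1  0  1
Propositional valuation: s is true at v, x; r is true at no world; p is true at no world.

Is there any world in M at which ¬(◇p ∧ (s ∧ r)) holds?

Recall that ◇ψ holds at a world iff ψ holds at some accessible world.
Let φ = ¬(◇p ∧ (s ∧ r)). Evaluate φ at each world:
  u (successors {u, v, x, y}): φ is true.
  v (successors {u, v, w, y}): φ is true.
  w (successors {u, w, y}): φ is true.
  x (successors {v, w, x}): φ is true.
  y (successors {u, v, w, y}): φ is true.
Detail at u (witness):
  At u: ◇p ∧ (s ∧ r) is false, so ¬(◇p ∧ (s ∧ r)) is true.
    At u: ◇p is false, s ∧ r is false, so ◇p ∧ (s ∧ r) is false.
      At u: ◇p requires p at some successor in {u, v, x, y}.
        At u: p is false.
        At v: p is false.
        At x: p is false.
        At y: p is false.
      So ◇p is false at u.

Yes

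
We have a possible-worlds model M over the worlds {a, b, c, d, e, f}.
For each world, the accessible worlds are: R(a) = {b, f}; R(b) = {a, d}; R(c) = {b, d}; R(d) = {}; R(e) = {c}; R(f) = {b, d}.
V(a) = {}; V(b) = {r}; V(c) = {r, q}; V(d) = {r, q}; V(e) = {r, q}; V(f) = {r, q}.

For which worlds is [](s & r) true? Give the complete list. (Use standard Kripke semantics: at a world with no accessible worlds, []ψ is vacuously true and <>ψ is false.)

Let φ = [](s & r). Evaluate φ at each world:
  a (successors {b, f}): φ is false.
  b (successors {a, d}): φ is false.
  c (successors {b, d}): φ is false.
  d (successors ∅): φ is true.
  e (successors {c}): φ is false.
  f (successors {b, d}): φ is false.
For instance, at f:
  At f: [](s & r) requires s & r at every successor {b, d}.
    s & r fails at b, so [](s & r) is false at f.
Satisfying worlds: {d}

d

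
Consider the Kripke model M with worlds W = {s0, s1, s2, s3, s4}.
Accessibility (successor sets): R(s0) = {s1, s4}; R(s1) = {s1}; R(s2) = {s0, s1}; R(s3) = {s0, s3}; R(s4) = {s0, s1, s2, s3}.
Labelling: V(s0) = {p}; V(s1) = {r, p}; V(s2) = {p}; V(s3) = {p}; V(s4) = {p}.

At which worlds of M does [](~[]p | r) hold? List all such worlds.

s1

Recall that []ψ holds at a world iff ψ holds at every accessible world, and <>ψ holds iff ψ holds at some accessible world.
Let φ = [](~[]p | r). Evaluate φ at each world:
  s0 (successors {s1, s4}): φ is false.
  s1 (successors {s1}): φ is true.
  s2 (successors {s0, s1}): φ is false.
  s3 (successors {s0, s3}): φ is false.
  s4 (successors {s0, s1, s2, s3}): φ is false.
For instance, at s3:
  At s3: [](~[]p | r) requires ~[]p | r at every successor {s0, s3}.
    ~[]p | r fails at s0, so [](~[]p | r) is false at s3.
      At s0: ~[]p is false, r is false, so ~[]p | r is false.
Satisfying worlds: {s1}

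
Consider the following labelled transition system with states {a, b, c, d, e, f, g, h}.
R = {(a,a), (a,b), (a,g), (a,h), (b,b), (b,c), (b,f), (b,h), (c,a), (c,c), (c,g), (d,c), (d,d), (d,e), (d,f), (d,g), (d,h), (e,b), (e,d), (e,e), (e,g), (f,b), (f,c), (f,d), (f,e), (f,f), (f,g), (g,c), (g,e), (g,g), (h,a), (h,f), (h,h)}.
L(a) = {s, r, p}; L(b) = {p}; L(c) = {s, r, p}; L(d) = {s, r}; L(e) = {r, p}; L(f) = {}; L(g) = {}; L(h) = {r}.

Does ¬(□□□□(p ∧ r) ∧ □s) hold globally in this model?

Let φ = ¬(□□□□(p ∧ r) ∧ □s). Evaluate φ at each world:
  a (successors {a, b, g, h}): φ is true.
  b (successors {b, c, f, h}): φ is true.
  c (successors {a, c, g}): φ is true.
  d (successors {c, d, e, f, g, h}): φ is true.
  e (successors {b, d, e, g}): φ is true.
  f (successors {b, c, d, e, f, g}): φ is true.
  g (successors {c, e, g}): φ is true.
  h (successors {a, f, h}): φ is true.
For instance, at a:
  At a: □□□□(p ∧ r) ∧ □s is false, so ¬(□□□□(p ∧ r) ∧ □s) is true.
    At a: □□□□(p ∧ r) is false, □s is false, so □□□□(p ∧ r) ∧ □s is false.
      At a: □□□□(p ∧ r) requires □□□(p ∧ r) at every successor {a, b, g, h}.
        □□□(p ∧ r) fails at a, so □□□□(p ∧ r) is false at a.
      At a: □s requires s at every successor {a, b, g, h}.
        s fails at b, so □s is false at a.

Yes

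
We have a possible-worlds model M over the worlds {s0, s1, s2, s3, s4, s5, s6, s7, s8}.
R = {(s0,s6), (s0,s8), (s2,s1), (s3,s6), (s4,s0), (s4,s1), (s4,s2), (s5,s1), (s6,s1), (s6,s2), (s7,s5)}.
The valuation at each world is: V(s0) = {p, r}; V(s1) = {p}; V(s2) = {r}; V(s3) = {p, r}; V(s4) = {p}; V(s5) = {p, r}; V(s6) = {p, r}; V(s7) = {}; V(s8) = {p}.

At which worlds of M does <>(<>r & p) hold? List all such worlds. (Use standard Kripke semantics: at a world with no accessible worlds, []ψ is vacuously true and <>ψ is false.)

Let φ = <>(<>r & p). Evaluate φ at each world:
  s0 (successors {s6, s8}): φ is true.
  s1 (successors ∅): φ is false.
  s2 (successors {s1}): φ is false.
  s3 (successors {s6}): φ is true.
  s4 (successors {s0, s1, s2}): φ is true.
  s5 (successors {s1}): φ is false.
  s6 (successors {s1, s2}): φ is false.
  s7 (successors {s5}): φ is false.
  s8 (successors ∅): φ is false.
For instance, at s0:
  At s0: <>(<>r & p) requires <>r & p at some successor in {s6, s8}.
    <>r & p holds at s6, so <>(<>r & p) is true at s0.
      At s6: <>r is true, p is true, so <>r & p is true.
Satisfying worlds: {s0, s3, s4}

s0, s3, s4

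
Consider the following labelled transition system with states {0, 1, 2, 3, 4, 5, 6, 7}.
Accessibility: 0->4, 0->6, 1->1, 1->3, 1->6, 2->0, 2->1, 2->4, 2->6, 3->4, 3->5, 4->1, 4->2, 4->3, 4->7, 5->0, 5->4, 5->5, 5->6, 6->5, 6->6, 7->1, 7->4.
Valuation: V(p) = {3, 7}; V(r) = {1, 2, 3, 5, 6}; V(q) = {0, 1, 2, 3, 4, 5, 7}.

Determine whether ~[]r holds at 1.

No

Recall that []ψ holds at a world iff ψ holds at every accessible world, and <>ψ holds iff ψ holds at some accessible world.
At 1: []r is true, so ~[]r is false.
  At 1: []r requires r at every successor {1, 3, 6}.
    At 1: r is true.
    At 3: r is true.
    At 6: r is true.
  So []r is true at 1.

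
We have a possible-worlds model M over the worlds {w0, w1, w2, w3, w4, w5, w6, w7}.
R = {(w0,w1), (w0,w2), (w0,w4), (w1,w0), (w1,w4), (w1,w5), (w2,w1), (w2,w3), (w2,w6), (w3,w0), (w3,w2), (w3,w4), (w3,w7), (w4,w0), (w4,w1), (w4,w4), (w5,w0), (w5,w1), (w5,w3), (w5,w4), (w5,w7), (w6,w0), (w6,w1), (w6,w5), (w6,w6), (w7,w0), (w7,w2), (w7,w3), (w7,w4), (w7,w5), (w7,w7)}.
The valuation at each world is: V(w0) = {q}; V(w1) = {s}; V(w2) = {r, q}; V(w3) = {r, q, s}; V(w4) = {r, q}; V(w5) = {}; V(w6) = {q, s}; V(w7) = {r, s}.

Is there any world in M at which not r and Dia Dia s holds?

Let φ = not r and Dia Dia s. Evaluate φ at each world:
  w0 (successors {w1, w2, w4}): φ is true.
  w1 (successors {w0, w4, w5}): φ is true.
  w2 (successors {w1, w3, w6}): φ is false.
  w3 (successors {w0, w2, w4, w7}): φ is false.
  w4 (successors {w0, w1, w4}): φ is false.
  w5 (successors {w0, w1, w3, w4, w7}): φ is true.
  w6 (successors {w0, w1, w5, w6}): φ is true.
  w7 (successors {w0, w2, w3, w4, w5, w7}): φ is false.
Detail at w0 (witness):
  At w0: not r is true, Dia Dia s is true, so not r and Dia Dia s is true.
    At w0: Dia Dia s requires Dia s at some successor in {w1, w2, w4}.
      Dia s holds at w2, so Dia Dia s is true at w0.

Yes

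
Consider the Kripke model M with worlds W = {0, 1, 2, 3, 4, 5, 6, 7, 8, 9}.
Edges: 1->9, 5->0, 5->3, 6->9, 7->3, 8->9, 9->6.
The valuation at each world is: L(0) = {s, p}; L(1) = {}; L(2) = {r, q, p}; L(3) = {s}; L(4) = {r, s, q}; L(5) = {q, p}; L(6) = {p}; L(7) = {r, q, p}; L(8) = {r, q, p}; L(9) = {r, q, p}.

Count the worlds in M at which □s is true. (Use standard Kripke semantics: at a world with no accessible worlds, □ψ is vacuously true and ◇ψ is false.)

Recall that □ψ holds at a world iff ψ holds at every accessible world, and ◇ψ holds iff ψ holds at some accessible world.
Let φ = □s. Evaluate φ at each world:
  0 (successors ∅): φ is true.
  1 (successors {9}): φ is false.
  2 (successors ∅): φ is true.
  3 (successors ∅): φ is true.
  4 (successors ∅): φ is true.
  5 (successors {0, 3}): φ is true.
  6 (successors {9}): φ is false.
  7 (successors {3}): φ is true.
  8 (successors {9}): φ is false.
  9 (successors {6}): φ is false.
For instance, at 7:
  At 7: □s requires s at every successor {3}.
    At 3: s is true.
  So □s is true at 7.
Satisfying worlds: {0, 2, 3, 4, 5, 7}

6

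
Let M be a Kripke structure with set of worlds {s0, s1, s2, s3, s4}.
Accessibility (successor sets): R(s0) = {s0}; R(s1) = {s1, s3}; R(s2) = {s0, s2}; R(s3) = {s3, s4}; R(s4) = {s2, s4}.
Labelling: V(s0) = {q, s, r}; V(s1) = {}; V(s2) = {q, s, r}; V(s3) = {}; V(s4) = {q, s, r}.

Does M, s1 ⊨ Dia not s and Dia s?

At s1: Dia not s is true, Dia s is false, so Dia not s and Dia s is false.
  At s1: Dia not s requires not s at some successor in {s1, s3}.
    not s holds at s1, so Dia not s is true at s1.
  At s1: Dia s requires s at some successor in {s1, s3}.
    At s1: s is false.
    At s3: s is false.
  So Dia s is false at s1.

No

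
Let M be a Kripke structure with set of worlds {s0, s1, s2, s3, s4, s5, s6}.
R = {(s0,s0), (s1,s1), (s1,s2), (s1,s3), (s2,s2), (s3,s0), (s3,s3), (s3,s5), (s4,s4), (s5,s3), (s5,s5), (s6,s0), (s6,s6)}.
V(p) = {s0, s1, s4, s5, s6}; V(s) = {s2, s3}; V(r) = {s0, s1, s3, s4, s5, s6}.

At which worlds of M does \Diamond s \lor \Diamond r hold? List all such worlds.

s0, s1, s2, s3, s4, s5, s6

Recall that \Diamond ψ holds at a world iff ψ holds at some accessible world.
Let φ = \Diamond s \lor \Diamond r. Evaluate φ at each world:
  s0 (successors {s0}): φ is true.
  s1 (successors {s1, s2, s3}): φ is true.
  s2 (successors {s2}): φ is true.
  s3 (successors {s0, s3, s5}): φ is true.
  s4 (successors {s4}): φ is true.
  s5 (successors {s3, s5}): φ is true.
  s6 (successors {s0, s6}): φ is true.
For instance, at s3:
  At s3: \Diamond s is true, \Diamond r is true, so \Diamond s \lor \Diamond r is true.
    At s3: \Diamond s requires s at some successor in {s0, s3, s5}.
      s holds at s3, so \Diamond s is true at s3.
    At s3: \Diamond r requires r at some successor in {s0, s3, s5}.
      r holds at s0, so \Diamond r is true at s3.
Satisfying worlds: {s0, s1, s2, s3, s4, s5, s6}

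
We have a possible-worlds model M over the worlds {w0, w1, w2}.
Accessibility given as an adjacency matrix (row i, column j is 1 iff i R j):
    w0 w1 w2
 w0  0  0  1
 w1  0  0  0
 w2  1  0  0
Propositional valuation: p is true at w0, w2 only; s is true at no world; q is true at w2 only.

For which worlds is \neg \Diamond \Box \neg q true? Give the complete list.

Let φ = \neg \Diamond \Box \neg q. Evaluate φ at each world:
  w0 (successors {w2}): φ is false.
  w1 (successors ∅): φ is true.
  w2 (successors {w0}): φ is true.
For instance, at w2:
  At w2: \Diamond \Box \neg q is false, so \neg \Diamond \Box \neg q is true.
    At w2: \Diamond \Box \neg q requires \Box \neg q at some successor in {w0}.
      At w0: \Box \neg q is false.
    So \Diamond \Box \neg q is false at w2.
Satisfying worlds: {w1, w2}

w1, w2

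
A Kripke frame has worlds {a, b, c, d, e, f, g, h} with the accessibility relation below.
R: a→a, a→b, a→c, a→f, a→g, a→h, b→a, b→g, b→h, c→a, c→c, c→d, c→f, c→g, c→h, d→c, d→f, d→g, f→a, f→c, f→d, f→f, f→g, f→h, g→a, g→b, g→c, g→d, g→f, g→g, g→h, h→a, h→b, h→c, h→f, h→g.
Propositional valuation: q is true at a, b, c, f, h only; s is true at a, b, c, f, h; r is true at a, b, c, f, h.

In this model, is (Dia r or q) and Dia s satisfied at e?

No

At e: Dia r or q is false, Dia s is false, so (Dia r or q) and Dia s is false.
  At e: Dia r is false, q is false, so Dia r or q is false.
    At e: no accessible worlds, so Dia r is false.
  At e: no accessible worlds, so Dia s is false.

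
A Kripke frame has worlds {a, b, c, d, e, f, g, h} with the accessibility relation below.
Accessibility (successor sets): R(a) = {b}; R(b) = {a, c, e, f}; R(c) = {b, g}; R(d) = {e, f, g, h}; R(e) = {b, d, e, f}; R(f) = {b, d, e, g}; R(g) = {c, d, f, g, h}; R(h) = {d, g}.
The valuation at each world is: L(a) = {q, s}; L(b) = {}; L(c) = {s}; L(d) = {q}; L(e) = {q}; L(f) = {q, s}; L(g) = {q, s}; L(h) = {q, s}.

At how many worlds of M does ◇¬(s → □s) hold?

7

Let φ = ◇¬(s → □s). Evaluate φ at each world:
  a (successors {b}): φ is false.
  b (successors {a, c, e, f}): φ is true.
  c (successors {b, g}): φ is true.
  d (successors {e, f, g, h}): φ is true.
  e (successors {b, d, e, f}): φ is true.
  f (successors {b, d, e, g}): φ is true.
  g (successors {c, d, f, g, h}): φ is true.
  h (successors {d, g}): φ is true.
For instance, at a:
  At a: ◇¬(s → □s) requires ¬(s → □s) at some successor in {b}.
    At b: ¬(s → □s) is false.
  So ◇¬(s → □s) is false at a.
Satisfying worlds: {b, c, d, e, f, g, h}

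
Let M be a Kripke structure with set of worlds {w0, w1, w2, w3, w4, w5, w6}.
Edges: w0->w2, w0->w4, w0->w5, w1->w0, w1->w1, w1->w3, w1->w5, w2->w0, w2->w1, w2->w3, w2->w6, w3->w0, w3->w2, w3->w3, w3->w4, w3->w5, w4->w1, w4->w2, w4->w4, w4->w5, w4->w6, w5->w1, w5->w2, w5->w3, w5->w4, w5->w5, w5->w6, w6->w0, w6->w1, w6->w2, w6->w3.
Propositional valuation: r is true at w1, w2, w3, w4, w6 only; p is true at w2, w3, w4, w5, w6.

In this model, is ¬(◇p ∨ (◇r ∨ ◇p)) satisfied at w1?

At w1: ◇p ∨ (◇r ∨ ◇p) is true, so ¬(◇p ∨ (◇r ∨ ◇p)) is false.
  At w1: ◇p is true, ◇r ∨ ◇p is true, so ◇p ∨ (◇r ∨ ◇p) is true.
    At w1: ◇p requires p at some successor in {w0, w1, w3, w5}.
      p holds at w3, so ◇p is true at w1.
    At w1: ◇r is true, ◇p is true, so ◇r ∨ ◇p is true.
      At w1: ◇r requires r at some successor in {w0, w1, w3, w5}.
        r holds at w1, so ◇r is true at w1.
      At w1: ◇p requires p at some successor in {w0, w1, w3, w5}.
        p holds at w3, so ◇p is true at w1.

No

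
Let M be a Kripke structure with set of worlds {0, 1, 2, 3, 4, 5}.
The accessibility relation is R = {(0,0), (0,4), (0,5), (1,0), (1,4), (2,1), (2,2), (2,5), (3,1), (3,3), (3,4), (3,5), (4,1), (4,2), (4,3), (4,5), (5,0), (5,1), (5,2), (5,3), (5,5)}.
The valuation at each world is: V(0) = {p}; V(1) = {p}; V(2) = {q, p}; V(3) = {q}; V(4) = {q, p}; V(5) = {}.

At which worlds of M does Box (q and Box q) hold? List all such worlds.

none

Let φ = Box (q and Box q). Evaluate φ at each world:
  0 (successors {0, 4, 5}): φ is false.
  1 (successors {0, 4}): φ is false.
  2 (successors {1, 2, 5}): φ is false.
  3 (successors {1, 3, 4, 5}): φ is false.
  4 (successors {1, 2, 3, 5}): φ is false.
  5 (successors {0, 1, 2, 3, 5}): φ is false.
For instance, at 5:
  At 5: Box (q and Box q) requires q and Box q at every successor {0, 1, 2, 3, 5}.
    q and Box q fails at 0, so Box (q and Box q) is false at 5.
      At 0: q is false, Box q is false, so q and Box q is false.
Satisfying worlds: none.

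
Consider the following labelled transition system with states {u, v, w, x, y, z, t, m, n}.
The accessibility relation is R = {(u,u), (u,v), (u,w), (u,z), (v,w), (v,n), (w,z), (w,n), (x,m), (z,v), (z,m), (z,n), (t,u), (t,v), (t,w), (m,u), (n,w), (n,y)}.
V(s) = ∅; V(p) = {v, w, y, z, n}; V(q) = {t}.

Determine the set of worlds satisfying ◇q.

Let φ = ◇q. Evaluate φ at each world:
  u (successors {u, v, w, z}): φ is false.
  v (successors {w, n}): φ is false.
  w (successors {z, n}): φ is false.
  x (successors {m}): φ is false.
  y (successors ∅): φ is false.
  z (successors {v, m, n}): φ is false.
  t (successors {u, v, w}): φ is false.
  m (successors {u}): φ is false.
  n (successors {w, y}): φ is false.
For instance, at w:
  At w: ◇q requires q at some successor in {z, n}.
    At z: q is false.
    At n: q is false.
  So ◇q is false at w.
Satisfying worlds: none.

none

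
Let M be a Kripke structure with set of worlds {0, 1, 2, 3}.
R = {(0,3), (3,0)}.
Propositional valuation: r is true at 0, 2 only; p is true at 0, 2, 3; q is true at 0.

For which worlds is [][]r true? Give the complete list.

Let φ = [][]r. Evaluate φ at each world:
  0 (successors {3}): φ is true.
  1 (successors ∅): φ is true.
  2 (successors ∅): φ is true.
  3 (successors {0}): φ is false.
For instance, at 3:
  At 3: [][]r requires []r at every successor {0}.
    []r fails at 0, so [][]r is false at 3.
      At 0: []r requires r at every successor {3}.
        r fails at 3, so []r is false at 0.
Satisfying worlds: {0, 1, 2}

0, 1, 2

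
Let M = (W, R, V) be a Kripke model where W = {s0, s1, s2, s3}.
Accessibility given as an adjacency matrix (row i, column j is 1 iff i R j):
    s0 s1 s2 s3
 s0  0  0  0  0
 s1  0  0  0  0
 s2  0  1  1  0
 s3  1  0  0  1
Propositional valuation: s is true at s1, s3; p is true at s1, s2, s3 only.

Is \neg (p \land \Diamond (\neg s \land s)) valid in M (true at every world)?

Yes

Recall that \Diamond ψ holds at a world iff ψ holds at some accessible world.
Let φ = \neg (p \land \Diamond (\neg s \land s)). Evaluate φ at each world:
  s0 (successors ∅): φ is true.
  s1 (successors ∅): φ is true.
  s2 (successors {s1, s2}): φ is true.
  s3 (successors {s0, s3}): φ is true.
For instance, at s3:
  At s3: p \land \Diamond (\neg s \land s) is false, so \neg (p \land \Diamond (\neg s \land s)) is true.
    At s3: p is true, \Diamond (\neg s \land s) is false, so p \land \Diamond (\neg s \land s) is false.
      At s3: \Diamond (\neg s \land s) requires \neg s \land s at some successor in {s0, s3}.
        At s0: \neg s \land s is false.
        At s3: \neg s \land s is false.
      So \Diamond (\neg s \land s) is false at s3.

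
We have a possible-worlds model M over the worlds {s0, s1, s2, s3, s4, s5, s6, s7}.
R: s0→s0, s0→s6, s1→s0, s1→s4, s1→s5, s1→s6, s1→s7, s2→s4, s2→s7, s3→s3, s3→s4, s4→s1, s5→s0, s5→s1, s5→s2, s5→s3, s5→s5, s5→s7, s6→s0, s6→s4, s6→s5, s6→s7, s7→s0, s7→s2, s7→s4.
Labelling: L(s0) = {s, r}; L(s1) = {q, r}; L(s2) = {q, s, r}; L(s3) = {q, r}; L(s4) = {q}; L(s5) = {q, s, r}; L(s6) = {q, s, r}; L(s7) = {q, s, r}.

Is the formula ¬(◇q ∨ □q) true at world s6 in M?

At s6: ◇q ∨ □q is true, so ¬(◇q ∨ □q) is false.
  At s6: ◇q is true, □q is false, so ◇q ∨ □q is true.
    At s6: ◇q requires q at some successor in {s0, s4, s5, s7}.
      q holds at s4, so ◇q is true at s6.
    At s6: □q requires q at every successor {s0, s4, s5, s7}.
      q fails at s0, so □q is false at s6.

No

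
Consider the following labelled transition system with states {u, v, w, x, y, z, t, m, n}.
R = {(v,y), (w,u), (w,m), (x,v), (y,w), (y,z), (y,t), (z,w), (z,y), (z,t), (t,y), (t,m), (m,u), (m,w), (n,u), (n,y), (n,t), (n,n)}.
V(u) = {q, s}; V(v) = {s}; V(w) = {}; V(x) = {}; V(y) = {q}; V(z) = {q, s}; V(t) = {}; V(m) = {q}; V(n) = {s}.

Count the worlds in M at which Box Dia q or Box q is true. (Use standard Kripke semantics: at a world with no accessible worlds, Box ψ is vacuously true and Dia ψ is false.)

Let φ = Box Dia q or Box q. Evaluate φ at each world:
  u (successors ∅): φ is true.
  v (successors {y}): φ is true.
  w (successors {u, m}): φ is true.
  x (successors {v}): φ is true.
  y (successors {w, z, t}): φ is true.
  z (successors {w, y, t}): φ is true.
  t (successors {y, m}): φ is true.
  m (successors {u, w}): φ is false.
  n (successors {u, y, t, n}): φ is false.
For instance, at z:
  At z: Box Dia q is true, Box q is false, so Box Dia q or Box q is true.
    At z: Box Dia q requires Dia q at every successor {w, y, t}.
      At w: Dia q is true.
      At y: Dia q is true.
      At t: Dia q is true.
    So Box Dia q is true at z.
    At z: Box q requires q at every successor {w, y, t}.
      q fails at w, so Box q is false at z.
Satisfying worlds: {u, v, w, x, y, z, t}

7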